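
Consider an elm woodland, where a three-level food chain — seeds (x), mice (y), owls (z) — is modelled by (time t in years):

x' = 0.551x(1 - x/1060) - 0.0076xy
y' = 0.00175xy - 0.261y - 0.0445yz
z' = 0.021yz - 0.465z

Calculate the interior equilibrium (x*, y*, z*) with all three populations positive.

From dz/dt = 0: 0.021y* = 0.465, so y* = 22.1.
From dx/dt = 0: 0.551(1 - x*/1060) = 0.0076·22.1, giving x* = 1060·(1 - 0.305) = 736.
From dy/dt = 0: 0.00175·736 - 0.261 = 0.0445z*, so z* = 1.03/0.0445 = 23.1.

x* ≈ 736, y* ≈ 22.1, z* ≈ 23.1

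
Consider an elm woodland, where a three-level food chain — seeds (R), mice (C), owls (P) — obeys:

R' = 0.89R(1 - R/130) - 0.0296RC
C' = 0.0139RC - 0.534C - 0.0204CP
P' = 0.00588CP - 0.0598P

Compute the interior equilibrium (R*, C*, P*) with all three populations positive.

From dP/dt = 0: 0.00588C* = 0.0598, so C* = 10.2.
From dR/dt = 0: 0.89(1 - R*/130) = 0.0296·10.2, giving R* = 130·(1 - 0.338) = 86.
From dC/dt = 0: 0.0139·86 - 0.534 = 0.0204P*, so P* = 0.662/0.0204 = 32.4.

R* ≈ 86, C* ≈ 10.2, P* ≈ 32.4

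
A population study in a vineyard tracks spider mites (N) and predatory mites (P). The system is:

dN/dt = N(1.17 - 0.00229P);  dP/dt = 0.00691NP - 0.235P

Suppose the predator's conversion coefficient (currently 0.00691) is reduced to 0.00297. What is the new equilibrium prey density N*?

N* ≈ 79.1

At the interior fixed point, setting dP/dt = 0 with P > 0 fixes N* = (predator death rate)/(NP coefficient) — independent of the other coefficients.
With the change, N* = 0.235/0.00297 = 79.1; it rises from 34.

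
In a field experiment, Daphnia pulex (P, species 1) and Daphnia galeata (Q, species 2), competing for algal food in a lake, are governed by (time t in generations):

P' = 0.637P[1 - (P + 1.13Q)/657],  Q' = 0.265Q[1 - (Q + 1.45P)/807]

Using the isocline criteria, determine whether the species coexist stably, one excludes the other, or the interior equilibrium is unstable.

Compare the nullcline intercepts: K1/α12 = 657/1.13 = 581 < K2 = 807; K2/α21 = 807/1.45 = 557 < K1 = 657.
Since both are reversed, neither can invade when rare; the interior point is a saddle.

unstable coexistence (outcome depends on initial conditions)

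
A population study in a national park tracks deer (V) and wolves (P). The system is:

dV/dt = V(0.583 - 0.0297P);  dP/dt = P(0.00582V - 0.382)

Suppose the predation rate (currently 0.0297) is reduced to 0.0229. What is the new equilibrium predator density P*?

At the interior fixed point, setting dV/dt = 0 with V > 0 fixes P* = (prey growth rate)/(VP coefficient) — independent of the other coefficients.
With the change, P* = 0.583/0.0229 = 25.5; it rises from 19.6.

P* ≈ 25.5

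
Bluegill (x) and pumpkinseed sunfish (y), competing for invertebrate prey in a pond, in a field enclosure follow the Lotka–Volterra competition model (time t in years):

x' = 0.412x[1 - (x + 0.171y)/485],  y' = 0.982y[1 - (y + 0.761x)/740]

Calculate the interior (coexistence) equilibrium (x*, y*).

Setting both brackets to zero gives the nullclines x + 0.171y = 485 and 0.761x + y = 740.
Substituting y = 740 - 0.761x into the first: x(1 - 0.171·0.761) = 485 - 0.171·740.
So x* = 358/0.87 = 412, and then y* = 740 - 0.761·412 = 426.

x* ≈ 412, y* ≈ 426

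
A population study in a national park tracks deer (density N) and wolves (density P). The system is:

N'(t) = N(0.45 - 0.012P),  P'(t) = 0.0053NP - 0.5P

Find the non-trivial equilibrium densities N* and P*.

Set dP/dt = 0 with P > 0: 0.0053N - 0.5 = 0, so N* = 0.5/0.0053 = 94.3.
Set dN/dt = 0 with N > 0: 0.45 - 0.012P = 0, so P* = 0.45/0.012 = 37.5.

N* ≈ 94.3, P* ≈ 37.5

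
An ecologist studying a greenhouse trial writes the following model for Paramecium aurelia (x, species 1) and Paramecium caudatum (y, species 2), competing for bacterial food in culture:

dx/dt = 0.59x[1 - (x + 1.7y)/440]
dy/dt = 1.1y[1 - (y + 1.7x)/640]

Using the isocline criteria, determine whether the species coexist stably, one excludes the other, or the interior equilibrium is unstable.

Compare the nullcline intercepts: K1/α12 = 440/1.7 = 259 < K2 = 640; K2/α21 = 640/1.7 = 376 < K1 = 440.
Since both are reversed, neither can invade when rare; the interior point is a saddle.

unstable coexistence (outcome depends on initial conditions)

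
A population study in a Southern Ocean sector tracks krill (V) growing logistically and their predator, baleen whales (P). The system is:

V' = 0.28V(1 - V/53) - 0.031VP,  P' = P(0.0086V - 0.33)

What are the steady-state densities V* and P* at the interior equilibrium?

V* ≈ 38.4, P* ≈ 2.49

From dP/dt = 0 with P > 0: 0.0086V* = 0.33, so V* = 38.4.
Substitute into dV/dt = 0: 0.28(1 - 38.4/53) = 0.031P*.
The bracket is 0.276, giving P* = 0.0773/0.031 = 2.49.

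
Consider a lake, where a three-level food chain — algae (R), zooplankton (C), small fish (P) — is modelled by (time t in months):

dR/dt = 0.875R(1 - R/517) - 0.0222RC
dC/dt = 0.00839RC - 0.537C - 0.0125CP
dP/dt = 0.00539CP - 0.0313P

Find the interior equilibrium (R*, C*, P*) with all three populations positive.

From dP/dt = 0: 0.00539C* = 0.0313, so C* = 5.81.
From dR/dt = 0: 0.875(1 - R*/517) = 0.0222·5.81, giving R* = 517·(1 - 0.147) = 441.
From dC/dt = 0: 0.00839·441 - 0.537 = 0.0125P*, so P* = 3.16/0.0125 = 253.

R* ≈ 441, C* ≈ 5.81, P* ≈ 253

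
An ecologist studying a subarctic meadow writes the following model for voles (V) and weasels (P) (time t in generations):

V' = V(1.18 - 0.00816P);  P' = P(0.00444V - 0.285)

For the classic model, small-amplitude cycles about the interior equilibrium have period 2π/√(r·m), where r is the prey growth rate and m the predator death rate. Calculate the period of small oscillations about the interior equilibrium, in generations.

Here r = 1.18 and m = 0.285, so r·m = 0.336.
ω = √0.336 = 0.58 per generation, hence T = 2π/ω ≈ 10.8 generations.

T ≈ 10.8 generations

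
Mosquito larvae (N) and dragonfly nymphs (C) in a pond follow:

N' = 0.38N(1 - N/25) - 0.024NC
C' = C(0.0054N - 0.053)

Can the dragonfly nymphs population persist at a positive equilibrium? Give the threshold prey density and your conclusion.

The predator equation gives dC/dt > 0 only when N > 0.053/0.0054 = 9.81.
Without the predator, N → K = 25. Since 25 > 9.81, the predator can invade and persist.

Threshold N = 9.81; K > 9.81, so yes, the predator persists.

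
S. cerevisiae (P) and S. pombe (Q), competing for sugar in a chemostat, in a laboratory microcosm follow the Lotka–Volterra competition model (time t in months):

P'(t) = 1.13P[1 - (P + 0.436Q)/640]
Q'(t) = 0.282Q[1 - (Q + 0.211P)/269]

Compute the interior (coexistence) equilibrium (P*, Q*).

P* ≈ 576, Q* ≈ 148

Setting both brackets to zero gives the nullclines P + 0.436Q = 640 and 0.211P + Q = 269.
Substituting Q = 269 - 0.211P into the first: P(1 - 0.436·0.211) = 640 - 0.436·269.
So P* = 523/0.908 = 576, and then Q* = 269 - 0.211·576 = 148.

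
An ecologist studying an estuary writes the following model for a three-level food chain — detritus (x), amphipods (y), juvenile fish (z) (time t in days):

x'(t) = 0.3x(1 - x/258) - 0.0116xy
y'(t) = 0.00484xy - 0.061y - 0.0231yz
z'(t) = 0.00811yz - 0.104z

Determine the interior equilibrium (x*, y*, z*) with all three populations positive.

x* ≈ 130, y* ≈ 12.8, z* ≈ 24.6

From dz/dt = 0: 0.00811y* = 0.104, so y* = 12.8.
From dx/dt = 0: 0.3(1 - x*/258) = 0.0116·12.8, giving x* = 258·(1 - 0.496) = 130.
From dy/dt = 0: 0.00484·130 - 0.061 = 0.0231z*, so z* = 0.569/0.0231 = 24.6.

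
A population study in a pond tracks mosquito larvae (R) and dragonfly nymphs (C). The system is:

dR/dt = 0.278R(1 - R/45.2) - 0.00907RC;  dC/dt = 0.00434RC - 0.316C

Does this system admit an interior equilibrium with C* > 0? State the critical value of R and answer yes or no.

Threshold R = 72.8; K < 72.8, so no, the predator goes extinct.

The predator equation gives dC/dt > 0 only when R > 0.316/0.00434 = 72.8.
Without the predator, R → K = 45.2. Since 45.2 < 72.8, the predator cannot invade.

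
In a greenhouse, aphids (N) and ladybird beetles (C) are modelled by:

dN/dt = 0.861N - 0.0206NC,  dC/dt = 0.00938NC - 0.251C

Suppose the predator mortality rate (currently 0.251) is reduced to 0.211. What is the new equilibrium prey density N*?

At the interior fixed point, setting dC/dt = 0 with C > 0 fixes N* = (predator death rate)/(NC coefficient) — independent of the other coefficients.
With the change, N* = 0.211/0.00938 = 22.5; it falls from 26.8.

N* ≈ 22.5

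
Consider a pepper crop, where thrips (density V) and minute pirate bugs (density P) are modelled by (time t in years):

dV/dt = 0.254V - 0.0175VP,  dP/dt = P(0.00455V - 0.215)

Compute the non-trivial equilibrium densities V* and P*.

Set dP/dt = 0 with P > 0: 0.00455V - 0.215 = 0, so V* = 0.215/0.00455 = 47.3.
Set dV/dt = 0 with V > 0: 0.254 - 0.0175P = 0, so P* = 0.254/0.0175 = 14.5.

V* ≈ 47.3, P* ≈ 14.5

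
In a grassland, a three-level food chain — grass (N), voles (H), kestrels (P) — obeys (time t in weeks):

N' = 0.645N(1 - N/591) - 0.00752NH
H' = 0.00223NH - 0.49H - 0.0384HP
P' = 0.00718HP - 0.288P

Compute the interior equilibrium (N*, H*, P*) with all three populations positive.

From dP/dt = 0: 0.00718H* = 0.288, so H* = 40.1.
From dN/dt = 0: 0.645(1 - N*/591) = 0.00752·40.1, giving N* = 591·(1 - 0.468) = 315.
From dH/dt = 0: 0.00223·315 - 0.49 = 0.0384P*, so P* = 0.212/0.0384 = 5.51.

N* ≈ 315, H* ≈ 40.1, P* ≈ 5.51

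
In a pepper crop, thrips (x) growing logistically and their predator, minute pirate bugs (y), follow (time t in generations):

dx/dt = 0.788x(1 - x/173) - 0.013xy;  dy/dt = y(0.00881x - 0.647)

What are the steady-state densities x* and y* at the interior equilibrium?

From dy/dt = 0 with y > 0: 0.00881x* = 0.647, so x* = 73.4.
Substitute into dx/dt = 0: 0.788(1 - 73.4/173) = 0.013y*.
The bracket is 0.575, giving y* = 0.453/0.013 = 34.9.

x* ≈ 73.4, y* ≈ 34.9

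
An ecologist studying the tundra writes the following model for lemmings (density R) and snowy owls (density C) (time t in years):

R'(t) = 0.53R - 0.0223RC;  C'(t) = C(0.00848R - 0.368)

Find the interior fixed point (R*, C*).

R* ≈ 43.4, C* ≈ 23.8

Set dC/dt = 0 with C > 0: 0.00848R - 0.368 = 0, so R* = 0.368/0.00848 = 43.4.
Set dR/dt = 0 with R > 0: 0.53 - 0.0223C = 0, so C* = 0.53/0.0223 = 23.8.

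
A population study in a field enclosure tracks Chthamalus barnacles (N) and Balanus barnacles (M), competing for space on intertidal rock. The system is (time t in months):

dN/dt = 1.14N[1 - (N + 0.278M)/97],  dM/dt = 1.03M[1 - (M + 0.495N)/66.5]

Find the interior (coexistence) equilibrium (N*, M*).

Setting both brackets to zero gives the nullclines N + 0.278M = 97 and 0.495N + M = 66.5.
Substituting M = 66.5 - 0.495N into the first: N(1 - 0.278·0.495) = 97 - 0.278·66.5.
So N* = 78.5/0.862 = 91, and then M* = 66.5 - 0.495·91 = 21.4.

N* ≈ 91, M* ≈ 21.4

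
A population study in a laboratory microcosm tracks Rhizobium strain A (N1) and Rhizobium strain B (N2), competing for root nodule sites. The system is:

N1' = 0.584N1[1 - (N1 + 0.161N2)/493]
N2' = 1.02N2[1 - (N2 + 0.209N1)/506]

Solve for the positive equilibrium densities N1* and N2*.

N1* ≈ 426, N2* ≈ 417

Setting both brackets to zero gives the nullclines N1 + 0.161N2 = 493 and 0.209N1 + N2 = 506.
Substituting N2 = 506 - 0.209N1 into the first: N1(1 - 0.161·0.209) = 493 - 0.161·506.
So N1* = 412/0.966 = 426, and then N2* = 506 - 0.209·426 = 417.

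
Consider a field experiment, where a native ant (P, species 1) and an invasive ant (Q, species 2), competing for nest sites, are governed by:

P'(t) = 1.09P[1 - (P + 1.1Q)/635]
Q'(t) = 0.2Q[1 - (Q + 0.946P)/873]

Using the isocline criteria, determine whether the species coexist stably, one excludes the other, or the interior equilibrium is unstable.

Compare the nullcline intercepts: K1/α12 = 635/1.1 = 577 < K2 = 873; K2/α21 = 873/0.946 = 923 > K1 = 635.
Since the inequalities point opposite ways, species 2 can invade but species 1 cannot.

species 2 excludes species 1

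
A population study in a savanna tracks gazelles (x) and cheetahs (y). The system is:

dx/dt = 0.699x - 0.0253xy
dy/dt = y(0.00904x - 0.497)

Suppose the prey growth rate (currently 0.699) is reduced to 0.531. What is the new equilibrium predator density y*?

At the interior fixed point, setting dx/dt = 0 with x > 0 fixes y* = (prey growth rate)/(xy coefficient) — independent of the other coefficients.
With the change, y* = 0.531/0.0253 = 21; it falls from 27.6.

y* ≈ 21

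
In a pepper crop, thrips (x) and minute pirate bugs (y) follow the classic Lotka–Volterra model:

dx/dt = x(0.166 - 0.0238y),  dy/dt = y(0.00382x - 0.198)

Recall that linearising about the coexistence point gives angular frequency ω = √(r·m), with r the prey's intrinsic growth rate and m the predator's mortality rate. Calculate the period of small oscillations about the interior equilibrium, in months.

Here r = 0.166 and m = 0.198, so r·m = 0.0329.
ω = √0.0329 = 0.181 per month, hence T = 2π/ω ≈ 34.7 months.

T ≈ 34.7 months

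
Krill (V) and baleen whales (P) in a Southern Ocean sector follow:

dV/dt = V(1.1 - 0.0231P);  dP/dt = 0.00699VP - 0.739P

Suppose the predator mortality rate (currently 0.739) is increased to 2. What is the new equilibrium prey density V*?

V* ≈ 286

At the interior fixed point, setting dP/dt = 0 with P > 0 fixes V* = (predator death rate)/(VP coefficient) — independent of the other coefficients.
With the change, V* = 2/0.00699 = 286; it rises from 106.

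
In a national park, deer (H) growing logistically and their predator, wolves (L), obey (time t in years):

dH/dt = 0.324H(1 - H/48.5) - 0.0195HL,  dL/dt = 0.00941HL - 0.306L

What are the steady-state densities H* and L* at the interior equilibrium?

From dL/dt = 0 with L > 0: 0.00941H* = 0.306, so H* = 32.5.
Substitute into dH/dt = 0: 0.324(1 - 32.5/48.5) = 0.0195L*.
The bracket is 0.33, giving L* = 0.107/0.0195 = 5.47.

H* ≈ 32.5, L* ≈ 5.47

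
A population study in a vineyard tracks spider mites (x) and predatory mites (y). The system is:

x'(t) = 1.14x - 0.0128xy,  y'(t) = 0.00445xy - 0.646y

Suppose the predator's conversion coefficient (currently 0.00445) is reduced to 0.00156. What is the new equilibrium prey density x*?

At the interior fixed point, setting dy/dt = 0 with y > 0 fixes x* = (predator death rate)/(xy coefficient) — independent of the other coefficients.
With the change, x* = 0.646/0.00156 = 414; it rises from 145.

x* ≈ 414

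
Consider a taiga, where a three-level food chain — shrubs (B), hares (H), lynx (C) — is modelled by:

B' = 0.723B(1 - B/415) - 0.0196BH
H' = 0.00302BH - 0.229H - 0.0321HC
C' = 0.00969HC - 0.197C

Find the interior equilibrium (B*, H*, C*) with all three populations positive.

B* ≈ 186, H* ≈ 20.3, C* ≈ 10.4

From dC/dt = 0: 0.00969H* = 0.197, so H* = 20.3.
From dB/dt = 0: 0.723(1 - B*/415) = 0.0196·20.3, giving B* = 415·(1 - 0.551) = 186.
From dH/dt = 0: 0.00302·186 - 0.229 = 0.0321C*, so C* = 0.334/0.0321 = 10.4.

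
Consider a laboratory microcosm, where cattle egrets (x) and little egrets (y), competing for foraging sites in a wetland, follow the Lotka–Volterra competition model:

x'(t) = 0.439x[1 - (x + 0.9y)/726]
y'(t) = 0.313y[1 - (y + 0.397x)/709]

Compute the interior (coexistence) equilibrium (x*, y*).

Setting both brackets to zero gives the nullclines x + 0.9y = 726 and 0.397x + y = 709.
Substituting y = 709 - 0.397x into the first: x(1 - 0.9·0.397) = 726 - 0.9·709.
So x* = 87.9/0.643 = 137, and then y* = 709 - 0.397·137 = 655.

x* ≈ 137, y* ≈ 655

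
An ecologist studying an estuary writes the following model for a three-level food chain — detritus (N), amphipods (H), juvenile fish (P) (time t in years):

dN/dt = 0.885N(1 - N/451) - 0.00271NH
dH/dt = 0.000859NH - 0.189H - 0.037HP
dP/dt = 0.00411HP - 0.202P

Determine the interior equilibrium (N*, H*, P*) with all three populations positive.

N* ≈ 383, H* ≈ 49.1, P* ≈ 3.79

From dP/dt = 0: 0.00411H* = 0.202, so H* = 49.1.
From dN/dt = 0: 0.885(1 - N*/451) = 0.00271·49.1, giving N* = 451·(1 - 0.15) = 383.
From dH/dt = 0: 0.000859·383 - 0.189 = 0.037P*, so P* = 0.14/0.037 = 3.79.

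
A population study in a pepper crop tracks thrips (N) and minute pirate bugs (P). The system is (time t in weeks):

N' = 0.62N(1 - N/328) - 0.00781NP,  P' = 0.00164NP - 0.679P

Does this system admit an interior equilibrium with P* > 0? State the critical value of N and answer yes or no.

The predator equation gives dP/dt > 0 only when N > 0.679/0.00164 = 414.
Without the predator, N → K = 328. Since 328 < 414, the predator cannot invade.

Threshold N = 414; K < 414, so no, the predator goes extinct.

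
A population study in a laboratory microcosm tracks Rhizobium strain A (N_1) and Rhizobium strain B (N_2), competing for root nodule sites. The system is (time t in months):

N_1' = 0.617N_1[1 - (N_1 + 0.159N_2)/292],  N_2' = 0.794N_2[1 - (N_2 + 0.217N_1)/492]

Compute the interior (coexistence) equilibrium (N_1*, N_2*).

Setting both brackets to zero gives the nullclines N_1 + 0.159N_2 = 292 and 0.217N_1 + N_2 = 492.
Substituting N_2 = 492 - 0.217N_1 into the first: N_1(1 - 0.159·0.217) = 292 - 0.159·492.
So N_1* = 214/0.965 = 221, and then N_2* = 492 - 0.217·221 = 444.

N_1* ≈ 221, N_2* ≈ 444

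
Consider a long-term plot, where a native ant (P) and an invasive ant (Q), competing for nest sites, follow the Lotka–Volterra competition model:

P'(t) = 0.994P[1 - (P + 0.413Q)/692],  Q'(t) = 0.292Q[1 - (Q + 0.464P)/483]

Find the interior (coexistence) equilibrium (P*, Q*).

Setting both brackets to zero gives the nullclines P + 0.413Q = 692 and 0.464P + Q = 483.
Substituting Q = 483 - 0.464P into the first: P(1 - 0.413·0.464) = 692 - 0.413·483.
So P* = 493/0.808 = 609, and then Q* = 483 - 0.464·609 = 200.

P* ≈ 609, Q* ≈ 200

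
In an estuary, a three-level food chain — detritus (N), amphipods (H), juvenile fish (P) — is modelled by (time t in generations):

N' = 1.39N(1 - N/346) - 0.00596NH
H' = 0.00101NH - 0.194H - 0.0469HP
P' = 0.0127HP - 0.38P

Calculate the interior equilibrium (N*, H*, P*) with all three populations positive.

N* ≈ 302, H* ≈ 29.9, P* ≈ 2.36

From dP/dt = 0: 0.0127H* = 0.38, so H* = 29.9.
From dN/dt = 0: 1.39(1 - N*/346) = 0.00596·29.9, giving N* = 346·(1 - 0.128) = 302.
From dH/dt = 0: 0.00101·302 - 0.194 = 0.0469P*, so P* = 0.111/0.0469 = 2.36.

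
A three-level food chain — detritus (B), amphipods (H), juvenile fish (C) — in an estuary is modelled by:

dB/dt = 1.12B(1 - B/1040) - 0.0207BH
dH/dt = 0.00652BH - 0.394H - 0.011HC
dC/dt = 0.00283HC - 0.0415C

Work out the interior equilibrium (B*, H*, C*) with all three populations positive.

From dC/dt = 0: 0.00283H* = 0.0415, so H* = 14.7.
From dB/dt = 0: 1.12(1 - B*/1040) = 0.0207·14.7, giving B* = 1040·(1 - 0.271) = 758.
From dH/dt = 0: 0.00652·758 - 0.394 = 0.011C*, so C* = 4.55/0.011 = 414.

B* ≈ 758, H* ≈ 14.7, C* ≈ 414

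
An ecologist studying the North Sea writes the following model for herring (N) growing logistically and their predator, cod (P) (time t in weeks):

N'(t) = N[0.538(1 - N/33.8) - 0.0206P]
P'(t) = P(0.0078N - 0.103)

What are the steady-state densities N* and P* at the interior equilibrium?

From dP/dt = 0 with P > 0: 0.0078N* = 0.103, so N* = 13.2.
Substitute into dN/dt = 0: 0.538(1 - 13.2/33.8) = 0.0206P*.
The bracket is 0.609, giving P* = 0.328/0.0206 = 15.9.

N* ≈ 13.2, P* ≈ 15.9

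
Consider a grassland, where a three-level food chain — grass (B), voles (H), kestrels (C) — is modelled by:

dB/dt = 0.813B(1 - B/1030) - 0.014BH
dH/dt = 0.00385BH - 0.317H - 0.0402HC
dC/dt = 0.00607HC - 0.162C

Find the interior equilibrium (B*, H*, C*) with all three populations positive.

B* ≈ 557, H* ≈ 26.7, C* ≈ 45.4

From dC/dt = 0: 0.00607H* = 0.162, so H* = 26.7.
From dB/dt = 0: 0.813(1 - B*/1030) = 0.014·26.7, giving B* = 1030·(1 - 0.46) = 557.
From dH/dt = 0: 0.00385·557 - 0.317 = 0.0402C*, so C* = 1.83/0.0402 = 45.4.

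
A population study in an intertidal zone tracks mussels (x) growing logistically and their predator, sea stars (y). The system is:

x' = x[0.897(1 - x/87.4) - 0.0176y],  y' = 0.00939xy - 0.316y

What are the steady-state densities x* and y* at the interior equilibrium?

From dy/dt = 0 with y > 0: 0.00939x* = 0.316, so x* = 33.7.
Substitute into dx/dt = 0: 0.897(1 - 33.7/87.4) = 0.0176y*.
The bracket is 0.615, giving y* = 0.552/0.0176 = 31.3.

x* ≈ 33.7, y* ≈ 31.3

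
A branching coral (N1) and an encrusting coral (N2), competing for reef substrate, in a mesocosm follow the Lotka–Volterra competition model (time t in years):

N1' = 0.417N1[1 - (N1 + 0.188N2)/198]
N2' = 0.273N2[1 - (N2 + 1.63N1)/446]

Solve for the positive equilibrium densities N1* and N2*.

N1* ≈ 165, N2* ≈ 178

Setting both brackets to zero gives the nullclines N1 + 0.188N2 = 198 and 1.63N1 + N2 = 446.
Substituting N2 = 446 - 1.63N1 into the first: N1(1 - 0.188·1.63) = 198 - 0.188·446.
So N1* = 114/0.694 = 165, and then N2* = 446 - 1.63·165 = 178.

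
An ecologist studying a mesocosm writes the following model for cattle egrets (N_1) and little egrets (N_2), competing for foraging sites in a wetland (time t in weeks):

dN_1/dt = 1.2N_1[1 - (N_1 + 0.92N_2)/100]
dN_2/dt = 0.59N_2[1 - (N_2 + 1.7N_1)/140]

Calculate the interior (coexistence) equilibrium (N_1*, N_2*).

Setting both brackets to zero gives the nullclines N_1 + 0.92N_2 = 100 and 1.7N_1 + N_2 = 140.
Substituting N_2 = 140 - 1.7N_1 into the first: N_1(1 - 0.92·1.7) = 100 - 0.92·140.
So N_1* = -28.8/-0.564 = 51.1, and then N_2* = 140 - 1.7·51.1 = 53.2.

N_1* ≈ 51.1, N_2* ≈ 53.2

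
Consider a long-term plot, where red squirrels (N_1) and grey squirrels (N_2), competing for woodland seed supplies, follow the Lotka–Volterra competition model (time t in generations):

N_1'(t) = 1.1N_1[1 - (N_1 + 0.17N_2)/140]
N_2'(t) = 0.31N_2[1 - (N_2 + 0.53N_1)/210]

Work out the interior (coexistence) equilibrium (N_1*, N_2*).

Setting both brackets to zero gives the nullclines N_1 + 0.17N_2 = 140 and 0.53N_1 + N_2 = 210.
Substituting N_2 = 210 - 0.53N_1 into the first: N_1(1 - 0.17·0.53) = 140 - 0.17·210.
So N_1* = 104/0.91 = 115, and then N_2* = 210 - 0.53·115 = 149.

N_1* ≈ 115, N_2* ≈ 149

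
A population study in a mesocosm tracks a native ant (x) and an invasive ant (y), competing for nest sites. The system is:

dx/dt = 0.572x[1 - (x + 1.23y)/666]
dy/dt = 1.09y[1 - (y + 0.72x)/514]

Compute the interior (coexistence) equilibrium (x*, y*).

x* ≈ 295, y* ≈ 301

Setting both brackets to zero gives the nullclines x + 1.23y = 666 and 0.72x + y = 514.
Substituting y = 514 - 0.72x into the first: x(1 - 1.23·0.72) = 666 - 1.23·514.
So x* = 33.8/0.114 = 295, and then y* = 514 - 0.72·295 = 301.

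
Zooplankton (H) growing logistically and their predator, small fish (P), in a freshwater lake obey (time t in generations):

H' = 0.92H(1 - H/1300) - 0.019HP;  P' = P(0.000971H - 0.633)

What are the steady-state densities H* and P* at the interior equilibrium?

H* ≈ 652, P* ≈ 24.1

From dP/dt = 0 with P > 0: 0.000971H* = 0.633, so H* = 652.
Substitute into dH/dt = 0: 0.92(1 - 652/1300) = 0.019P*.
The bracket is 0.499, giving P* = 0.459/0.019 = 24.1.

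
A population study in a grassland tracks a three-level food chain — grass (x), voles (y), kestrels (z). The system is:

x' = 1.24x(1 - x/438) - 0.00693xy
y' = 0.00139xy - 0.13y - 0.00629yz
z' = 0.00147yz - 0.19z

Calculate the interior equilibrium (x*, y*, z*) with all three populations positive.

x* ≈ 122, y* ≈ 129, z* ≈ 6.21

From dz/dt = 0: 0.00147y* = 0.19, so y* = 129.
From dx/dt = 0: 1.24(1 - x*/438) = 0.00693·129, giving x* = 438·(1 - 0.722) = 122.
From dy/dt = 0: 0.00139·122 - 0.13 = 0.00629z*, so z* = 0.039/0.00629 = 6.21.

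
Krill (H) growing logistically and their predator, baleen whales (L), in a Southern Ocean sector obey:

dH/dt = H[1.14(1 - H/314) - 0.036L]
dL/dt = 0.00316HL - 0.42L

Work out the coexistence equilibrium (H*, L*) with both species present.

H* ≈ 133, L* ≈ 18.3

From dL/dt = 0 with L > 0: 0.00316H* = 0.42, so H* = 133.
Substitute into dH/dt = 0: 1.14(1 - 133/314) = 0.036L*.
The bracket is 0.577, giving L* = 0.657/0.036 = 18.3.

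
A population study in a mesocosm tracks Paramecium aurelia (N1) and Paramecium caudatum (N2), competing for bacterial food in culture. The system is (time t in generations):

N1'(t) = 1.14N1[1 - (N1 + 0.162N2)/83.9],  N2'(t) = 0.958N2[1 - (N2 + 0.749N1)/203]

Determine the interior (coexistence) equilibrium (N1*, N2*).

N1* ≈ 58.1, N2* ≈ 160

Setting both brackets to zero gives the nullclines N1 + 0.162N2 = 83.9 and 0.749N1 + N2 = 203.
Substituting N2 = 203 - 0.749N1 into the first: N1(1 - 0.162·0.749) = 83.9 - 0.162·203.
So N1* = 51/0.879 = 58.1, and then N2* = 203 - 0.749·58.1 = 160.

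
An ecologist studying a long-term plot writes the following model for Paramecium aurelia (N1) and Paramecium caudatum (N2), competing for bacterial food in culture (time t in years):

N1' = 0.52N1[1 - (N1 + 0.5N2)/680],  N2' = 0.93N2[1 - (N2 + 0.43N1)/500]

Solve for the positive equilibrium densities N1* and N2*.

N1* ≈ 548, N2* ≈ 264

Setting both brackets to zero gives the nullclines N1 + 0.5N2 = 680 and 0.43N1 + N2 = 500.
Substituting N2 = 500 - 0.43N1 into the first: N1(1 - 0.5·0.43) = 680 - 0.5·500.
So N1* = 430/0.785 = 548, and then N2* = 500 - 0.43·548 = 264.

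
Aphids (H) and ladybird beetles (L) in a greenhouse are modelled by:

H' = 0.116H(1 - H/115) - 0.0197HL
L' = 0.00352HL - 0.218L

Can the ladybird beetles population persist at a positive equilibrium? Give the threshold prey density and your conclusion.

Threshold H = 61.9; K > 61.9, so yes, the predator persists.

The predator equation gives dL/dt > 0 only when H > 0.218/0.00352 = 61.9.
Without the predator, H → K = 115. Since 115 > 61.9, the predator can invade and persist.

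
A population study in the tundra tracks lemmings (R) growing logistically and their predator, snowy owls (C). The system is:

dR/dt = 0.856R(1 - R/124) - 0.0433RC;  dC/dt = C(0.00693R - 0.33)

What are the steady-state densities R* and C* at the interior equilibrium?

From dC/dt = 0 with C > 0: 0.00693R* = 0.33, so R* = 47.6.
Substitute into dR/dt = 0: 0.856(1 - 47.6/124) = 0.0433C*.
The bracket is 0.616, giving C* = 0.527/0.0433 = 12.2.

R* ≈ 47.6, C* ≈ 12.2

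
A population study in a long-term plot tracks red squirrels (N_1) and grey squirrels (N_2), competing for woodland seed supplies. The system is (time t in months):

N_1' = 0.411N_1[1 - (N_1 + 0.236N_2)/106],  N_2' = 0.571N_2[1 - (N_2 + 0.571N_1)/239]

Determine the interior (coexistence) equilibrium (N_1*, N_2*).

Setting both brackets to zero gives the nullclines N_1 + 0.236N_2 = 106 and 0.571N_1 + N_2 = 239.
Substituting N_2 = 239 - 0.571N_1 into the first: N_1(1 - 0.236·0.571) = 106 - 0.236·239.
So N_1* = 49.6/0.865 = 57.3, and then N_2* = 239 - 0.571·57.3 = 206.

N_1* ≈ 57.3, N_2* ≈ 206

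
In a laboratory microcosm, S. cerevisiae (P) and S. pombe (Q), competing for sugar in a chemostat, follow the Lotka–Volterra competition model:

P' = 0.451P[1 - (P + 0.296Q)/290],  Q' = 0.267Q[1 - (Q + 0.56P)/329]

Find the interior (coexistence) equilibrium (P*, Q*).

Setting both brackets to zero gives the nullclines P + 0.296Q = 290 and 0.56P + Q = 329.
Substituting Q = 329 - 0.56P into the first: P(1 - 0.296·0.56) = 290 - 0.296·329.
So P* = 193/0.834 = 231, and then Q* = 329 - 0.56·231 = 200.

P* ≈ 231, Q* ≈ 200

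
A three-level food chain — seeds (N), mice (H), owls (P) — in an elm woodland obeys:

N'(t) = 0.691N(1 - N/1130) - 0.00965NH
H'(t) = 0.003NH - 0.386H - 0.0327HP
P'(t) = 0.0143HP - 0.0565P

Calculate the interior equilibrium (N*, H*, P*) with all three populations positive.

From dP/dt = 0: 0.0143H* = 0.0565, so H* = 3.95.
From dN/dt = 0: 0.691(1 - N*/1130) = 0.00965·3.95, giving N* = 1130·(1 - 0.0552) = 1070.
From dH/dt = 0: 0.003·1070 - 0.386 = 0.0327P*, so P* = 2.82/0.0327 = 86.1.

N* ≈ 1070, H* ≈ 3.95, P* ≈ 86.1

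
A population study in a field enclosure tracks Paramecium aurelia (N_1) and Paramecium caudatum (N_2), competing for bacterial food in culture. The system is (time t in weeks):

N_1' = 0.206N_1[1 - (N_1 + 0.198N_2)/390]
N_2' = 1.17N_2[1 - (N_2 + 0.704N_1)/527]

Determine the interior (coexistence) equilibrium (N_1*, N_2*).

Setting both brackets to zero gives the nullclines N_1 + 0.198N_2 = 390 and 0.704N_1 + N_2 = 527.
Substituting N_2 = 527 - 0.704N_1 into the first: N_1(1 - 0.198·0.704) = 390 - 0.198·527.
So N_1* = 286/0.861 = 332, and then N_2* = 527 - 0.704·332 = 293.

N_1* ≈ 332, N_2* ≈ 293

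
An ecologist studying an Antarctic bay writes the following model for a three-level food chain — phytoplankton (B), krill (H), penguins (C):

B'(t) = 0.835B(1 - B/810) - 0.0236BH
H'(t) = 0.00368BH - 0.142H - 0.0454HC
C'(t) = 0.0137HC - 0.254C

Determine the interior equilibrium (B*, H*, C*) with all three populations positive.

From dC/dt = 0: 0.0137H* = 0.254, so H* = 18.5.
From dB/dt = 0: 0.835(1 - B*/810) = 0.0236·18.5, giving B* = 810·(1 - 0.524) = 386.
From dH/dt = 0: 0.00368·386 - 0.142 = 0.0454C*, so C* = 1.28/0.0454 = 28.1.

B* ≈ 386, H* ≈ 18.5, C* ≈ 28.1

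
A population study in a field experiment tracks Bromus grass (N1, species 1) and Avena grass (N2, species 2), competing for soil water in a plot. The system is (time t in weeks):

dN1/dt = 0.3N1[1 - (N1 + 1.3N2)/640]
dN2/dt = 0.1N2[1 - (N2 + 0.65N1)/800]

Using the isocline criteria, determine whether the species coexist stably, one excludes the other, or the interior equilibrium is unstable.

Compare the nullcline intercepts: K1/α12 = 640/1.3 = 492 < K2 = 800; K2/α21 = 800/0.65 = 1230 > K1 = 640.
Since the inequalities point opposite ways, species 2 can invade but species 1 cannot.

species 2 excludes species 1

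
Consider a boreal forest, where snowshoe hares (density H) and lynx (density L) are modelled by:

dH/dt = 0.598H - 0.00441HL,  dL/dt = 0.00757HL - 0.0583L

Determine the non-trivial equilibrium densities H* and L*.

H* ≈ 7.7, L* ≈ 136

Set dL/dt = 0 with L > 0: 0.00757H - 0.0583 = 0, so H* = 0.0583/0.00757 = 7.7.
Set dH/dt = 0 with H > 0: 0.598 - 0.00441L = 0, so L* = 0.598/0.00441 = 136.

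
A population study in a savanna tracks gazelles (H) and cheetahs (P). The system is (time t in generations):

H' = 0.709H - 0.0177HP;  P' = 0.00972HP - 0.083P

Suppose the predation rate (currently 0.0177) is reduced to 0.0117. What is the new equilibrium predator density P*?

P* ≈ 60.6

At the interior fixed point, setting dH/dt = 0 with H > 0 fixes P* = (prey growth rate)/(HP coefficient) — independent of the other coefficients.
With the change, P* = 0.709/0.0117 = 60.6; it rises from 40.1.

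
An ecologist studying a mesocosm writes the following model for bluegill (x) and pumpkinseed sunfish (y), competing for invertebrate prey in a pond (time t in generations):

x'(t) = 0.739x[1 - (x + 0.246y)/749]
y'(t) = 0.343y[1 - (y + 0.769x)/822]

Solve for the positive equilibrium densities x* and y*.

x* ≈ 674, y* ≈ 303

Setting both brackets to zero gives the nullclines x + 0.246y = 749 and 0.769x + y = 822.
Substituting y = 822 - 0.769x into the first: x(1 - 0.246·0.769) = 749 - 0.246·822.
So x* = 547/0.811 = 674, and then y* = 822 - 0.769·674 = 303.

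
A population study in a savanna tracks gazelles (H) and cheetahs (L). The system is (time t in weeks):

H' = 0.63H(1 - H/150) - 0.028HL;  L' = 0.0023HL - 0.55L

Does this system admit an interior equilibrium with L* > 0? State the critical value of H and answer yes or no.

The predator equation gives dL/dt > 0 only when H > 0.55/0.0023 = 239.
Without the predator, H → K = 150. Since 150 < 239, the predator cannot invade.

Threshold H = 239; K < 239, so no, the predator goes extinct.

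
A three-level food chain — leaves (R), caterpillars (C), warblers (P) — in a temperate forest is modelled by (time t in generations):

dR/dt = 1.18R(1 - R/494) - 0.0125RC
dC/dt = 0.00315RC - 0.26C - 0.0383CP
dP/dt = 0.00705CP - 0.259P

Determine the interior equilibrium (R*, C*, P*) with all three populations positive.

R* ≈ 302, C* ≈ 36.7, P* ≈ 18

From dP/dt = 0: 0.00705C* = 0.259, so C* = 36.7.
From dR/dt = 0: 1.18(1 - R*/494) = 0.0125·36.7, giving R* = 494·(1 - 0.389) = 302.
From dC/dt = 0: 0.00315·302 - 0.26 = 0.0383P*, so P* = 0.691/0.0383 = 18.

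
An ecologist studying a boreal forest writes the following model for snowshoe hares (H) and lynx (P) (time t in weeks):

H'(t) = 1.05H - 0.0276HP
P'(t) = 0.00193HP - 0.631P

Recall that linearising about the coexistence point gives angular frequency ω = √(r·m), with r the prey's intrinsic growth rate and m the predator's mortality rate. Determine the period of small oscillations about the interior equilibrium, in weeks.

Here r = 1.05 and m = 0.631, so r·m = 0.663.
ω = √0.663 = 0.814 per week, hence T = 2π/ω ≈ 7.72 weeks.

T ≈ 7.72 weeks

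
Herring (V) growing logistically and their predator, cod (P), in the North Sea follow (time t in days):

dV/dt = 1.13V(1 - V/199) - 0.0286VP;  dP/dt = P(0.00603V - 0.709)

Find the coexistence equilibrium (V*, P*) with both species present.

V* ≈ 118, P* ≈ 16.2

From dP/dt = 0 with P > 0: 0.00603V* = 0.709, so V* = 118.
Substitute into dV/dt = 0: 1.13(1 - 118/199) = 0.0286P*.
The bracket is 0.409, giving P* = 0.462/0.0286 = 16.2.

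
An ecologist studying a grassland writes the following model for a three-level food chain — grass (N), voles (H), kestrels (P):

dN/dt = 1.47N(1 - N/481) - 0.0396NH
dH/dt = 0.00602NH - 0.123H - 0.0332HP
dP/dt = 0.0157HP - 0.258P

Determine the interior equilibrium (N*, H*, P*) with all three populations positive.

From dP/dt = 0: 0.0157H* = 0.258, so H* = 16.4.
From dN/dt = 0: 1.47(1 - N*/481) = 0.0396·16.4, giving N* = 481·(1 - 0.443) = 268.
From dH/dt = 0: 0.00602·268 - 0.123 = 0.0332P*, so P* = 1.49/0.0332 = 44.9.

N* ≈ 268, H* ≈ 16.4, P* ≈ 44.9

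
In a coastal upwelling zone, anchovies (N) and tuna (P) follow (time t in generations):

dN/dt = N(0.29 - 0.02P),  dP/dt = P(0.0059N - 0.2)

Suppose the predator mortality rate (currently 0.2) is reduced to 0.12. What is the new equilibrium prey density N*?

N* ≈ 20.3

At the interior fixed point, setting dP/dt = 0 with P > 0 fixes N* = (predator death rate)/(NP coefficient) — independent of the other coefficients.
With the change, N* = 0.12/0.0059 = 20.3; it falls from 33.9.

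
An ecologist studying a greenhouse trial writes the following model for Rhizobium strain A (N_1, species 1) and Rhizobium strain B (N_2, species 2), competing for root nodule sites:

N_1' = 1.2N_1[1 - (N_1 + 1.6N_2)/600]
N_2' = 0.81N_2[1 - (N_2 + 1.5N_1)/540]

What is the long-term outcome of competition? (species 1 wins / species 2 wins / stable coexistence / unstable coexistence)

unstable coexistence (outcome depends on initial conditions)

Compare the nullcline intercepts: K1/α12 = 600/1.6 = 375 < K2 = 540; K2/α21 = 540/1.5 = 360 < K1 = 600.
Since both are reversed, neither can invade when rare; the interior point is a saddle.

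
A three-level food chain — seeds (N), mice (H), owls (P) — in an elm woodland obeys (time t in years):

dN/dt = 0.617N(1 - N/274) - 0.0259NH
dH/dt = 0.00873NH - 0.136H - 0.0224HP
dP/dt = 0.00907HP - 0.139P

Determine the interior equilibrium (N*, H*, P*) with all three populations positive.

N* ≈ 97.7, H* ≈ 15.3, P* ≈ 32

From dP/dt = 0: 0.00907H* = 0.139, so H* = 15.3.
From dN/dt = 0: 0.617(1 - N*/274) = 0.0259·15.3, giving N* = 274·(1 - 0.643) = 97.7.
From dH/dt = 0: 0.00873·97.7 - 0.136 = 0.0224P*, so P* = 0.717/0.0224 = 32.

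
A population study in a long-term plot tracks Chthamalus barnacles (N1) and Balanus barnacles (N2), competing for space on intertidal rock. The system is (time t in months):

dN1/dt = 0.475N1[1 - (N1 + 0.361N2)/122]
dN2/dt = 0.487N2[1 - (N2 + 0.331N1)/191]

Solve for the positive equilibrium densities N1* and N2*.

N1* ≈ 60.2, N2* ≈ 171

Setting both brackets to zero gives the nullclines N1 + 0.361N2 = 122 and 0.331N1 + N2 = 191.
Substituting N2 = 191 - 0.331N1 into the first: N1(1 - 0.361·0.331) = 122 - 0.361·191.
So N1* = 53/0.881 = 60.2, and then N2* = 191 - 0.331·60.2 = 171.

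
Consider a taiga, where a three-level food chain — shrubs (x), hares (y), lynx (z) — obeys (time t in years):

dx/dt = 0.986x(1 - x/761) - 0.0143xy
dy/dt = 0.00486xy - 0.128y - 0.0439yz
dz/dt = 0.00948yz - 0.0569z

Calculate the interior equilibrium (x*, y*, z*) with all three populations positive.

x* ≈ 695, y* ≈ 6, z* ≈ 74

From dz/dt = 0: 0.00948y* = 0.0569, so y* = 6.
From dx/dt = 0: 0.986(1 - x*/761) = 0.0143·6, giving x* = 761·(1 - 0.087) = 695.
From dy/dt = 0: 0.00486·695 - 0.128 = 0.0439z*, so z* = 3.25/0.0439 = 74.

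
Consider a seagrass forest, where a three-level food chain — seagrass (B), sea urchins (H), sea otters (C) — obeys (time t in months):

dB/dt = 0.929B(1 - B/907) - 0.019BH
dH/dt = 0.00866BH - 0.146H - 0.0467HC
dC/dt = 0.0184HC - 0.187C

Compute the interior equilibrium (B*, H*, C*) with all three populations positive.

From dC/dt = 0: 0.0184H* = 0.187, so H* = 10.2.
From dB/dt = 0: 0.929(1 - B*/907) = 0.019·10.2, giving B* = 907·(1 - 0.208) = 718.
From dH/dt = 0: 0.00866·718 - 0.146 = 0.0467C*, so C* = 6.08/0.0467 = 130.

B* ≈ 718, H* ≈ 10.2, C* ≈ 130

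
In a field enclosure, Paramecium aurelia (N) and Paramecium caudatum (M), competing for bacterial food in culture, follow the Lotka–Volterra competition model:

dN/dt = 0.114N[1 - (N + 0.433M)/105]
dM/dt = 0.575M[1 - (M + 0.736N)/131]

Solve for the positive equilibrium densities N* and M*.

Setting both brackets to zero gives the nullclines N + 0.433M = 105 and 0.736N + M = 131.
Substituting M = 131 - 0.736N into the first: N(1 - 0.433·0.736) = 105 - 0.433·131.
So N* = 48.3/0.681 = 70.9, and then M* = 131 - 0.736·70.9 = 78.8.

N* ≈ 70.9, M* ≈ 78.8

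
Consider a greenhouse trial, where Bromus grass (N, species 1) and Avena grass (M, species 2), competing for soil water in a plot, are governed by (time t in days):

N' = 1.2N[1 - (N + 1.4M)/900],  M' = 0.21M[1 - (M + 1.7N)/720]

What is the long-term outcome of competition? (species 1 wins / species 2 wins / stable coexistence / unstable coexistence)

unstable coexistence (outcome depends on initial conditions)

Compare the nullcline intercepts: K1/α12 = 900/1.4 = 643 < K2 = 720; K2/α21 = 720/1.7 = 424 < K1 = 900.
Since both are reversed, neither can invade when rare; the interior point is a saddle.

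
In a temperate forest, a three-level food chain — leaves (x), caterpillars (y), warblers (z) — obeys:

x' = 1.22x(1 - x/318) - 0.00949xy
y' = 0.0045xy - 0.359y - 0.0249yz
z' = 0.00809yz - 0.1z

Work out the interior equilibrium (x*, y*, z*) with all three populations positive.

x* ≈ 287, y* ≈ 12.4, z* ≈ 37.5

From dz/dt = 0: 0.00809y* = 0.1, so y* = 12.4.
From dx/dt = 0: 1.22(1 - x*/318) = 0.00949·12.4, giving x* = 318·(1 - 0.0962) = 287.
From dy/dt = 0: 0.0045·287 - 0.359 = 0.0249z*, so z* = 0.934/0.0249 = 37.5.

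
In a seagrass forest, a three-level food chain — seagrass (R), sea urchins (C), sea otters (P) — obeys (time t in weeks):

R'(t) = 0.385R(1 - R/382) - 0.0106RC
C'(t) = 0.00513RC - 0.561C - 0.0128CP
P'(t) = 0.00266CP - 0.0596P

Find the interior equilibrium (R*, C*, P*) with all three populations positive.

From dP/dt = 0: 0.00266C* = 0.0596, so C* = 22.4.
From dR/dt = 0: 0.385(1 - R*/382) = 0.0106·22.4, giving R* = 382·(1 - 0.617) = 146.
From dC/dt = 0: 0.00513·146 - 0.561 = 0.0128P*, so P* = 0.19/0.0128 = 14.8.

R* ≈ 146, C* ≈ 22.4, P* ≈ 14.8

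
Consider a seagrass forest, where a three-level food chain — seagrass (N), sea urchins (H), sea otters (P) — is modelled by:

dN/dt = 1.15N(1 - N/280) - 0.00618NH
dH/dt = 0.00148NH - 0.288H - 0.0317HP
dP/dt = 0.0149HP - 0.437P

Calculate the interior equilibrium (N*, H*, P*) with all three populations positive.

From dP/dt = 0: 0.0149H* = 0.437, so H* = 29.3.
From dN/dt = 0: 1.15(1 - N*/280) = 0.00618·29.3, giving N* = 280·(1 - 0.158) = 236.
From dH/dt = 0: 0.00148·236 - 0.288 = 0.0317P*, so P* = 0.0611/0.0317 = 1.93.

N* ≈ 236, H* ≈ 29.3, P* ≈ 1.93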